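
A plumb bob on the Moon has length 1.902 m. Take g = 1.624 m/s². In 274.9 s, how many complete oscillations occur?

T = 2π√(L/g) = 2π√(1.902/1.624) = 6.7997 s.
Number of complete oscillations = ⌊274.9/6.7997⌋ = ⌊40.428⌋ = 40.

40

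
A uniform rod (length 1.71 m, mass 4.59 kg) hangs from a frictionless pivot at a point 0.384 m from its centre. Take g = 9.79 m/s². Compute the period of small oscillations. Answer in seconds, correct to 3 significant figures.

2.03 s

For a physical pendulum T = 2π√(I/(mgd)), with d = 0.3840 m from pivot to centre of mass.
I_cm = mL²/12 = 4.59 × 1.71²/12 = 1.118 kg·m²; I = I_cm + md² = 1.118 + 4.59 × 0.3840² = 1.795 kg·m².
T = 2π√(1.795/(4.59 × 9.79 × 0.3840)) = 2.03 s.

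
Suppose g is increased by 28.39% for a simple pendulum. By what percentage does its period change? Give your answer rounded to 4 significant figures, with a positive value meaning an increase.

T ∝ 1/√g, so T'/T = 1/√(1.2839) = 0.88254.
Percentage change in T = (0.88254 − 1) × 100% = -11.75%.

-11.75%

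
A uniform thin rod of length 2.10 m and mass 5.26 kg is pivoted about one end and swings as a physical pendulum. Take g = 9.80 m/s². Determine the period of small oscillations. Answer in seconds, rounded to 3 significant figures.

For a physical pendulum T = 2π√(I/(mgd)), with d = 1.050 m from pivot to centre of mass.
I_cm = mL²/12 = 5.26 × 2.10²/12 = 1.933 kg·m²; I = I_cm + md² = 1.933 + 5.26 × 1.050² = 7.732 kg·m².
T = 2π√(7.732/(5.26 × 9.80 × 1.050)) = 2.37 s.

2.37 s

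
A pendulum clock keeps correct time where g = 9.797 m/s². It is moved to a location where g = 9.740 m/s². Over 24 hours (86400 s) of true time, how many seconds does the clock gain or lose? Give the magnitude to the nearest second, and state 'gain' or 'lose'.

lose 252 s

The clock's period scales as T ∝ 1/√g, so T'/T = √(9.797/9.740) = 1.00292.
In 86400 s of true time the clock registers 86400/1.00292 = 86148.3 s, so it loses 252 s.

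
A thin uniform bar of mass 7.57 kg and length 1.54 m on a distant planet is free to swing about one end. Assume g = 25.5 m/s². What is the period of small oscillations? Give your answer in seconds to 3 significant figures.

For a physical pendulum T = 2π√(I/(mgd)), with d = 0.7700 m from pivot to centre of mass.
I_cm = mL²/12 = 7.57 × 1.54²/12 = 1.496 kg·m²; I = I_cm + md² = 1.496 + 7.57 × 0.7700² = 5.984 kg·m².
T = 2π√(5.984/(7.57 × 25.5 × 0.7700)) = 1.26 s.

1.26 s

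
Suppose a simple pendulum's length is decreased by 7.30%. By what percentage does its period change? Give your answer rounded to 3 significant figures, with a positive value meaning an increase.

-3.72%

T ∝ √L, so T'/T = √(0.9270) = 0.9628.
Percentage change in T = (0.9628 − 1) × 100% = -3.72%.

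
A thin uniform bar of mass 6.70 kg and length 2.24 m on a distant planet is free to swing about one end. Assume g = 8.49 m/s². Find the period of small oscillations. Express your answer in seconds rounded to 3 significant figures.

2.64 s

For a physical pendulum T = 2π√(I/(mgd)), with d = 1.120 m from pivot to centre of mass.
I_cm = mL²/12 = 6.70 × 2.24²/12 = 2.801 kg·m²; I = I_cm + md² = 2.801 + 6.70 × 1.120² = 11.21 kg·m².
T = 2π√(11.21/(6.70 × 8.49 × 1.120)) = 2.64 s.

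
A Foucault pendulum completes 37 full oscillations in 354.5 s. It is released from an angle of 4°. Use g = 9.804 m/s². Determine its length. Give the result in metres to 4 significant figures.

22.80 m

T = 354.5/37 = 9.5811 s.
From T = 2π√(L/g), L = gT²/(4π²) = 9.804 × 9.5811²/(4π²) = 22.80 m.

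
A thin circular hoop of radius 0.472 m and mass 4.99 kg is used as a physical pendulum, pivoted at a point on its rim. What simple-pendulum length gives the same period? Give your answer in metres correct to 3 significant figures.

The equivalent simple-pendulum length is L_eq = I/(md), where I is about the pivot and d = 0.4720 m.
I_cm = mR² = 1.112 kg·m², so I = I_cm + md² = 1.112 + 1.112 = 2.223 kg·m².
L_eq = 2.223/(4.99 × 0.4720) = 0.944 m.

0.944 m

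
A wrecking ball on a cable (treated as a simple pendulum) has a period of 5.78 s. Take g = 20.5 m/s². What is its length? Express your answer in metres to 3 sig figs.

From T = 2π√(L/g), L = gT²/(4π²) = 20.5 × 5.780²/(4π²) = 17.3 m.

17.3 m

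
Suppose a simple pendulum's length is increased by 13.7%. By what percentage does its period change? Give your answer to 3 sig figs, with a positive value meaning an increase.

T ∝ √L, so T'/T = √(1.137) = 1.066.
Percentage change in T = (1.066 − 1) × 100% = 6.63%.

6.63%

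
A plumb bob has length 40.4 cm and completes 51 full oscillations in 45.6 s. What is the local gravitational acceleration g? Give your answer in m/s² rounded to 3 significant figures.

T = 45.6/51 = 0.8941 s.
From T = 2π√(L/g), g = 4π²L/T² = 4π² × 0.404/0.8941² = 20.0 m/s².

20.0 m/s²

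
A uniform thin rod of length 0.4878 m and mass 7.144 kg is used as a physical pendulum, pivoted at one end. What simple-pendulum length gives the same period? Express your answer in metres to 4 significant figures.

The equivalent simple-pendulum length is L_eq = I/(md), where I is about the pivot and d = 0.24390 m.
I_cm = (1/12)mL² = 0.14166 kg·m², so I = I_cm + md² = 0.14166 + 0.42498 = 0.56664 kg·m².
L_eq = 0.56664/(7.144 × 0.24390) = 0.3252 m.

0.3252 m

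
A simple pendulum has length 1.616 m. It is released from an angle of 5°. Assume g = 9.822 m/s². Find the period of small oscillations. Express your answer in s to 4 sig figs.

2.549 s

T = 2π√(L/g) = 2π√(1.616/9.822) = 2π × 0.40562 = 2.549 s.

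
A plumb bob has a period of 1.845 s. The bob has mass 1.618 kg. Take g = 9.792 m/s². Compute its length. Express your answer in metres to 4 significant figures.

0.8443 m

From T = 2π√(L/g), L = gT²/(4π²) = 9.792 × 1.8450²/(4π²) = 0.8443 m.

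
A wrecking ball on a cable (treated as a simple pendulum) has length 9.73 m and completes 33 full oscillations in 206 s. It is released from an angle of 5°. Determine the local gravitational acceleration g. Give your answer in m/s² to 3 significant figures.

T = 206/33 = 6.242 s.
From T = 2π√(L/g), g = 4π²L/T² = 4π² × 9.73/6.242² = 9.86 m/s².

9.86 m/s²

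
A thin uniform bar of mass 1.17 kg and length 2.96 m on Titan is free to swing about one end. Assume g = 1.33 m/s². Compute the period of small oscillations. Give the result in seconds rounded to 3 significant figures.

For a physical pendulum T = 2π√(I/(mgd)), with d = 1.480 m from pivot to centre of mass.
I_cm = mL²/12 = 1.17 × 2.96²/12 = 0.8543 kg·m²; I = I_cm + md² = 0.8543 + 1.17 × 1.480² = 3.417 kg·m².
T = 2π√(3.417/(1.17 × 1.33 × 1.480)) = 7.65 s.

7.65 s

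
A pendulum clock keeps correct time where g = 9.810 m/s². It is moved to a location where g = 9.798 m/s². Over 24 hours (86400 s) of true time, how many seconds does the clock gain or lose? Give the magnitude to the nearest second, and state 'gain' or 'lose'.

lose 53 s

The clock's period scales as T ∝ 1/√g, so T'/T = √(9.810/9.798) = 1.00061.
In 86400 s of true time the clock registers 86400/1.00061 = 86347.1 s, so it loses 53 s.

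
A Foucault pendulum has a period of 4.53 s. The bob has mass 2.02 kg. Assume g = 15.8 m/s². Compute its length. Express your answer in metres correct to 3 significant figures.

8.21 m

From T = 2π√(L/g), L = gT²/(4π²) = 15.8 × 4.530²/(4π²) = 8.21 m.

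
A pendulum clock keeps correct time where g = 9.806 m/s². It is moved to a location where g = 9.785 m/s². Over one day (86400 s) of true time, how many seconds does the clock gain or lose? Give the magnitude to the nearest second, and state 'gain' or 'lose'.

The clock's period scales as T ∝ 1/√g, so T'/T = √(9.806/9.785) = 1.00107.
In 86400 s of true time the clock registers 86400/1.00107 = 86307.4 s, so it loses 93 s.

lose 93 s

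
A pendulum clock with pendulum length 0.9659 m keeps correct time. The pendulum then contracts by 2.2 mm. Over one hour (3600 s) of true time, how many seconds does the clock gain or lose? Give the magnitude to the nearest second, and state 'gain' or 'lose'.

T ∝ √L, so T'/T = √(0.96370/0.9659) = 0.998861.
In 3600 s of true time the clock registers 3600/0.998861 = 3604.1 s, so it gains 4 s.

gain 4 s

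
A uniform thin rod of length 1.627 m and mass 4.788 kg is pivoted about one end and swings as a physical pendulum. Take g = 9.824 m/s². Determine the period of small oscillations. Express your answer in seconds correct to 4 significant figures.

For a physical pendulum T = 2π√(I/(mgd)), with d = 0.81350 m from pivot to centre of mass.
I_cm = mL²/12 = 4.788 × 1.627²/12 = 1.0562 kg·m²; I = I_cm + md² = 1.0562 + 4.788 × 0.81350² = 4.2248 kg·m².
T = 2π√(4.2248/(4.788 × 9.824 × 0.81350)) = 2.088 s.

2.088 s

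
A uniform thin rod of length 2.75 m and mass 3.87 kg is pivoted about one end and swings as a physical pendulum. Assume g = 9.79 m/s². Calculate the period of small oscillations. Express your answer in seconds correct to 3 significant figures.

For a physical pendulum T = 2π√(I/(mgd)), with d = 1.375 m from pivot to centre of mass.
I_cm = mL²/12 = 3.87 × 2.75²/12 = 2.439 kg·m²; I = I_cm + md² = 2.439 + 3.87 × 1.375² = 9.756 kg·m².
T = 2π√(9.756/(3.87 × 9.79 × 1.375)) = 2.72 s.

2.72 s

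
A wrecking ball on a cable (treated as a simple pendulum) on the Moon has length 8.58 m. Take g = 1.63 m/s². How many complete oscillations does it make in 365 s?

25

T = 2π√(L/g) = 2π√(8.58/1.63) = 14.42 s.
Number of complete oscillations = ⌊365/14.42⌋ = ⌊25.32⌋ = 25.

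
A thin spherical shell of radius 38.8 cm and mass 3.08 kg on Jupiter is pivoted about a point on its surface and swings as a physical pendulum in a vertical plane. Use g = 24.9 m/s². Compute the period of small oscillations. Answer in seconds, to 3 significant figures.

I_cm = (2/3)mr² = 0.3091 kg·m². The pivot is at distance d = 0.388 m from the centre of mass.
By the parallel-axis theorem, I = I_cm + md² = 0.3091 + 0.4637 = 0.7728 kg·m².
T = 2π√(I/(mgd)) = 2π√(0.7728/(3.08 × 24.9 × 0.388)) = 1.01 s.

1.01 s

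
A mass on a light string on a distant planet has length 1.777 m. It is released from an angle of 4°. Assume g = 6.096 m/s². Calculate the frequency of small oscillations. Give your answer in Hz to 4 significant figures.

0.2948 Hz

T = 2π√(L/g) = 2π√(1.777/6.096) = 3.3924 s, so f = 1/T = 0.2948 Hz.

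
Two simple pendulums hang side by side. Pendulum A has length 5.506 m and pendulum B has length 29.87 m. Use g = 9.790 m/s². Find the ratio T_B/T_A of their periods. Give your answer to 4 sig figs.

2.329

T ∝ √L, so T_B/T_A = √(L_B/L_A) = √(29.87/5.506) = 2.329.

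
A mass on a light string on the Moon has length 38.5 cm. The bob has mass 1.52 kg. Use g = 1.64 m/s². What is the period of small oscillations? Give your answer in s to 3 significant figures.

3.04 s

T = 2π√(L/g) = 2π√(0.385/1.64) = 2π × 0.4845 = 3.04 s.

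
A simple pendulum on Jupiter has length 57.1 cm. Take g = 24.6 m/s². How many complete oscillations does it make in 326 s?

340

T = 2π√(L/g) = 2π√(0.571/24.6) = 0.9573 s.
Number of complete oscillations = ⌊326/0.9573⌋ = ⌊340.6⌋ = 340.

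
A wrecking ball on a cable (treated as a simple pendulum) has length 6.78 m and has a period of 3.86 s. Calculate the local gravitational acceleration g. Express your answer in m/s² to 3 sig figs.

18.0 m/s²

From T = 2π√(L/g), g = 4π²L/T² = 4π² × 6.78/3.860² = 18.0 m/s².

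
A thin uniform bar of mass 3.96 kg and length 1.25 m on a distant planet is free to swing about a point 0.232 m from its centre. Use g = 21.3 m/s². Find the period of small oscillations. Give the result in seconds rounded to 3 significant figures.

For a physical pendulum T = 2π√(I/(mgd)), with d = 0.2320 m from pivot to centre of mass.
I_cm = mL²/12 = 3.96 × 1.25²/12 = 0.5156 kg·m²; I = I_cm + md² = 0.5156 + 3.96 × 0.2320² = 0.7288 kg·m².
T = 2π√(0.7288/(3.96 × 21.3 × 0.2320)) = 1.21 s.

1.21 s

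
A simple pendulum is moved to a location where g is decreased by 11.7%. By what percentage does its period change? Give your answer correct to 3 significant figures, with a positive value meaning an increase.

6.42%

T ∝ 1/√g, so T'/T = 1/√(0.8830) = 1.064.
Percentage change in T = (1.064 − 1) × 100% = 6.42%.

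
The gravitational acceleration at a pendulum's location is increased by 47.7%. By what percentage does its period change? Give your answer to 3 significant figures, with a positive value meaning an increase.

T ∝ 1/√g, so T'/T = 1/√(1.477) = 0.8228.
Percentage change in T = (0.8228 − 1) × 100% = -17.7%.

-17.7%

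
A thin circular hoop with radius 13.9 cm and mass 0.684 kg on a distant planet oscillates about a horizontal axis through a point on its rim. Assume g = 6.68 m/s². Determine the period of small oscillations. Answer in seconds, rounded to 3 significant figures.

I_cm = mr² = 0.01322 kg·m². The pivot is at distance d = 0.139 m from the centre of mass.
By the parallel-axis theorem, I = I_cm + md² = 0.01322 + 0.01322 = 0.02643 kg·m².
T = 2π√(I/(mgd)) = 2π√(0.02643/(0.684 × 6.68 × 0.139)) = 1.28 s.

1.28 s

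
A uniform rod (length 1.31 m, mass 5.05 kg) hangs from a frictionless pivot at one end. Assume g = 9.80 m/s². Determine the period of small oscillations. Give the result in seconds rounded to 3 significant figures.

For a physical pendulum T = 2π√(I/(mgd)), with d = 0.6550 m from pivot to centre of mass.
I_cm = mL²/12 = 5.05 × 1.31²/12 = 0.7222 kg·m²; I = I_cm + md² = 0.7222 + 5.05 × 0.6550² = 2.889 kg·m².
T = 2π√(2.889/(5.05 × 9.80 × 0.6550)) = 1.88 s.

1.88 s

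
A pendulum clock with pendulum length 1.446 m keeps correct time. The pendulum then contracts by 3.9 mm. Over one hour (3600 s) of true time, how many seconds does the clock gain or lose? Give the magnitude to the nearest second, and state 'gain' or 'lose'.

gain 5 s

T ∝ √L, so T'/T = √(1.44210/1.446) = 0.998651.
In 3600 s of true time the clock registers 3600/0.998651 = 3604.9 s, so it gains 5 s.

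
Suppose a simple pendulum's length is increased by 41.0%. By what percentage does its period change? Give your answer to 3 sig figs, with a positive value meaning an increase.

18.7%

T ∝ √L, so T'/T = √(1.410) = 1.187.
Percentage change in T = (1.187 − 1) × 100% = 18.7%.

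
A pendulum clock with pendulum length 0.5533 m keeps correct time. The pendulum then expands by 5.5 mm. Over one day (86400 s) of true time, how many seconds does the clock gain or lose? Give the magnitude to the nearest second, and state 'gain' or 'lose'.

lose 426 s

T ∝ √L, so T'/T = √(0.55880/0.5533) = 1.00496.
In 86400 s of true time the clock registers 86400/1.00496 = 85973.8 s, so it loses 426 s.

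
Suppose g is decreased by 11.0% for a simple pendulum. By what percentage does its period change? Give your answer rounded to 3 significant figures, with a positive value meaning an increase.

T ∝ 1/√g, so T'/T = 1/√(0.8900) = 1.060.
Percentage change in T = (1.060 − 1) × 100% = 6.00%.

6.00%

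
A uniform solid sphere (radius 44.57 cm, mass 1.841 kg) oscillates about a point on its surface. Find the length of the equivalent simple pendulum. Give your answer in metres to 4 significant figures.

0.6240 m

The equivalent simple-pendulum length is L_eq = I/(md), where I is about the pivot and d = 0.44570 m.
I_cm = (2/5)mR² = 0.14628 kg·m², so I = I_cm + md² = 0.14628 + 0.36571 = 0.51200 kg·m².
L_eq = 0.51200/(1.841 × 0.44570) = 0.6240 m.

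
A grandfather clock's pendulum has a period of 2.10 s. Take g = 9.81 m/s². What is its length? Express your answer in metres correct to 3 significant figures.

From T = 2π√(L/g), L = gT²/(4π²) = 9.81 × 2.100²/(4π²) = 1.10 m.

1.10 m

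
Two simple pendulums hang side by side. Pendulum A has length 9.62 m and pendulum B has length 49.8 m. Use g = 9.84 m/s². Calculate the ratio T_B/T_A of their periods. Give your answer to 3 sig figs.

T ∝ √L, so T_B/T_A = √(L_B/L_A) = √(49.8/9.62) = 2.28.

2.28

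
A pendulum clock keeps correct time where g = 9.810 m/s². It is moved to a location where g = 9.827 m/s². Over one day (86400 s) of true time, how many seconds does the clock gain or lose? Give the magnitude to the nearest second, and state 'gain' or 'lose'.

gain 75 s

The clock's period scales as T ∝ 1/√g, so T'/T = √(9.810/9.827) = 0.999135.
In 86400 s of true time the clock registers 86400/0.999135 = 86474.8 s, so it gains 75 s.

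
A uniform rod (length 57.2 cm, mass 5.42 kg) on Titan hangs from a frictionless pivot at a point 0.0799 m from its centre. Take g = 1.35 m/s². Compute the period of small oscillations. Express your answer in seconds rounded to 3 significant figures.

For a physical pendulum T = 2π√(I/(mgd)), with d = 0.07990 m from pivot to centre of mass.
I_cm = mL²/12 = 5.42 × 0.572²/12 = 0.1478 kg·m²; I = I_cm + md² = 0.1478 + 5.42 × 0.07990² = 0.1824 kg·m².
T = 2π√(0.1824/(5.42 × 1.35 × 0.07990)) = 3.51 s.

3.51 s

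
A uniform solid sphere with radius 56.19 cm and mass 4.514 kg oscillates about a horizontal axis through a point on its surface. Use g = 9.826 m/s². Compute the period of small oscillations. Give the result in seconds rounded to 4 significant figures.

I_cm = (2/5)mr² = 0.57008 kg·m². The pivot is at distance d = 0.5619 m from the centre of mass.
By the parallel-axis theorem, I = I_cm + md² = 0.57008 + 1.4252 = 1.9953 kg·m².
T = 2π√(I/(mgd)) = 2π√(1.9953/(4.514 × 9.826 × 0.5619)) = 1.778 s.

1.778 s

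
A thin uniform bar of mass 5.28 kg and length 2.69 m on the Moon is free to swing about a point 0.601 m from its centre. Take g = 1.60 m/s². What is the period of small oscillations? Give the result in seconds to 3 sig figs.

For a physical pendulum T = 2π√(I/(mgd)), with d = 0.6010 m from pivot to centre of mass.
I_cm = mL²/12 = 5.28 × 2.69²/12 = 3.184 kg·m²; I = I_cm + md² = 3.184 + 5.28 × 0.6010² = 5.091 kg·m².
T = 2π√(5.091/(5.28 × 1.60 × 0.6010)) = 6.29 s.

6.29 s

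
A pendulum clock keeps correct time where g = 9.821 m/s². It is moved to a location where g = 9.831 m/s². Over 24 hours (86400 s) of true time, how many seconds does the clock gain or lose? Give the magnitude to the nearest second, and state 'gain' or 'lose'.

The clock's period scales as T ∝ 1/√g, so T'/T = √(9.821/9.831) = 0.999491.
In 86400 s of true time the clock registers 86400/0.999491 = 86444.0 s, so it gains 44 s.

gain 44 s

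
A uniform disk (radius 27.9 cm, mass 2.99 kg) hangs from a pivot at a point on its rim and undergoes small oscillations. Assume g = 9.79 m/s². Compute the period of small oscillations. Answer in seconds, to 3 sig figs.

1.30 s

I_cm = ½mr² = 0.1164 kg·m². The pivot is at distance d = 0.279 m from the centre of mass.
By the parallel-axis theorem, I = I_cm + md² = 0.1164 + 0.2327 = 0.3491 kg·m².
T = 2π√(I/(mgd)) = 2π√(0.3491/(2.99 × 9.79 × 0.279)) = 1.30 s.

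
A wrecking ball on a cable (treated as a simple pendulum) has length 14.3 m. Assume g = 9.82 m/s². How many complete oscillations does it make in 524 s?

69

T = 2π√(L/g) = 2π√(14.3/9.82) = 7.582 s.
Number of complete oscillations = ⌊524/7.582⌋ = ⌊69.11⌋ = 69.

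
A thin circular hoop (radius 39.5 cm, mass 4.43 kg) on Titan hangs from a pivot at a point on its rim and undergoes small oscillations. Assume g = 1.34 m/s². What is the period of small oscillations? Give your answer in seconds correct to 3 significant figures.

I_cm = mr² = 0.6912 kg·m². The pivot is at distance d = 0.395 m from the centre of mass.
By the parallel-axis theorem, I = I_cm + md² = 0.6912 + 0.6912 = 1.382 kg·m².
T = 2π√(I/(mgd)) = 2π√(1.382/(4.43 × 1.34 × 0.395)) = 4.82 s.

4.82 s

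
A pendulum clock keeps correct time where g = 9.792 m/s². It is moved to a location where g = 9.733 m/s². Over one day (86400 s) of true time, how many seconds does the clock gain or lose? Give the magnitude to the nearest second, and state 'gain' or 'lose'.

lose 261 s

The clock's period scales as T ∝ 1/√g, so T'/T = √(9.792/9.733) = 1.00303.
In 86400 s of true time the clock registers 86400/1.00303 = 86139.3 s, so it loses 261 s.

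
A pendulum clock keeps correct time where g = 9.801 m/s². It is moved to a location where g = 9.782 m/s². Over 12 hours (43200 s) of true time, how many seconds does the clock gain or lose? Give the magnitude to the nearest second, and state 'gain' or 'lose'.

lose 42 s

The clock's period scales as T ∝ 1/√g, so T'/T = √(9.801/9.782) = 1.00097.
In 43200 s of true time the clock registers 43200/1.00097 = 43158.1 s, so it loses 42 s.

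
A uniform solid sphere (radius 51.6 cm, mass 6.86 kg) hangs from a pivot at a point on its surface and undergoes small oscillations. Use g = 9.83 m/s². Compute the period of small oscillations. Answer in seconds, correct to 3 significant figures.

I_cm = (2/5)mr² = 0.7306 kg·m². The pivot is at distance d = 0.516 m from the centre of mass.
By the parallel-axis theorem, I = I_cm + md² = 0.7306 + 1.827 = 2.557 kg·m².
T = 2π√(I/(mgd)) = 2π√(2.557/(6.86 × 9.83 × 0.516)) = 1.70 s.

1.70 s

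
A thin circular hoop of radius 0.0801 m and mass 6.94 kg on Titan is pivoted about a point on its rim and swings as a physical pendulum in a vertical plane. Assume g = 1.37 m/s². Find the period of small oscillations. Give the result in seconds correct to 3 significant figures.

2.15 s

I_cm = mr² = 0.04453 kg·m². The pivot is at distance d = 0.0801 m from the centre of mass.
By the parallel-axis theorem, I = I_cm + md² = 0.04453 + 0.04453 = 0.08905 kg·m².
T = 2π√(I/(mgd)) = 2π√(0.08905/(6.94 × 1.37 × 0.0801)) = 2.15 s.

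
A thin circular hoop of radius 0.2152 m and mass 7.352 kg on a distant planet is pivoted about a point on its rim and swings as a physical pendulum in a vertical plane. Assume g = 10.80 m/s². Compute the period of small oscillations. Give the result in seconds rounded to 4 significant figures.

I_cm = mr² = 0.34048 kg·m². The pivot is at distance d = 0.2152 m from the centre of mass.
By the parallel-axis theorem, I = I_cm + md² = 0.34048 + 0.34048 = 0.68096 kg·m².
T = 2π√(I/(mgd)) = 2π√(0.68096/(7.352 × 10.80 × 0.2152)) = 1.254 s.

1.254 s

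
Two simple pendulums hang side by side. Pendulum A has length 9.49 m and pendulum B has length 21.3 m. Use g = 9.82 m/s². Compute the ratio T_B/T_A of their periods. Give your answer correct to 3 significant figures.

1.50

T ∝ √L, so T_B/T_A = √(L_B/L_A) = √(21.3/9.49) = 1.50.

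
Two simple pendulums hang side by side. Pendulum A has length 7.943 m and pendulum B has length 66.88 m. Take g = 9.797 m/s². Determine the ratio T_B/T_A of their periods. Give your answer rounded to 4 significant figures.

2.902

T ∝ √L, so T_B/T_A = √(L_B/L_A) = √(66.88/7.943) = 2.902.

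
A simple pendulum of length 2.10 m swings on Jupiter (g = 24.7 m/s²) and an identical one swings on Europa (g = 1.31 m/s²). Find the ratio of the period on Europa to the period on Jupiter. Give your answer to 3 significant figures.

4.34

T ∝ 1/√g, so T₂/T₁ = √(g₁/g₂) = √(24.7/1.31) = 4.34.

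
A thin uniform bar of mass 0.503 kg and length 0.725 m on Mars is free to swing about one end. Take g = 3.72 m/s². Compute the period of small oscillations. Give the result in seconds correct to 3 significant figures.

2.26 s

For a physical pendulum T = 2π√(I/(mgd)), with d = 0.3625 m from pivot to centre of mass.
I_cm = mL²/12 = 0.503 × 0.725²/12 = 0.02203 kg·m²; I = I_cm + md² = 0.02203 + 0.503 × 0.3625² = 0.08813 kg·m².
T = 2π√(0.08813/(0.503 × 3.72 × 0.3625)) = 2.26 s.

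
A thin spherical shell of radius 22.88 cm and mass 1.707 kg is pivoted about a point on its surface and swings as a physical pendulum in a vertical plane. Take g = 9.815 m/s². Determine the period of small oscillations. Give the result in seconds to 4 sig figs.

1.238 s

I_cm = (2/3)mr² = 0.059574 kg·m². The pivot is at distance d = 0.2288 m from the centre of mass.
By the parallel-axis theorem, I = I_cm + md² = 0.059574 + 0.089360 = 0.14893 kg·m².
T = 2π√(I/(mgd)) = 2π√(0.14893/(1.707 × 9.815 × 0.2288)) = 1.238 s.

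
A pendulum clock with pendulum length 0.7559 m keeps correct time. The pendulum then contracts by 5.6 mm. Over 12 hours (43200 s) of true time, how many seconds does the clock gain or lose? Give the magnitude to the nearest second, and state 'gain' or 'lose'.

gain 161 s

T ∝ √L, so T'/T = √(0.75030/0.7559) = 0.996289.
In 43200 s of true time the clock registers 43200/0.996289 = 43360.9 s, so it gains 161 s.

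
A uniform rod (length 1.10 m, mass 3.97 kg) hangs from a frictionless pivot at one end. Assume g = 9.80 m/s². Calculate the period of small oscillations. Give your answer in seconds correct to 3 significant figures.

1.72 s

For a physical pendulum T = 2π√(I/(mgd)), with d = 0.5500 m from pivot to centre of mass.
I_cm = mL²/12 = 3.97 × 1.10²/12 = 0.4003 kg·m²; I = I_cm + md² = 0.4003 + 3.97 × 0.5500² = 1.601 kg·m².
T = 2π√(1.601/(3.97 × 9.80 × 0.5500)) = 1.72 s.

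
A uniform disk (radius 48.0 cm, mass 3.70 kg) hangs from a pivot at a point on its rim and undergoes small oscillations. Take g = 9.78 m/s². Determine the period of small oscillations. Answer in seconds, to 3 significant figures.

1.70 s

I_cm = ½mr² = 0.4262 kg·m². The pivot is at distance d = 0.480 m from the centre of mass.
By the parallel-axis theorem, I = I_cm + md² = 0.4262 + 0.8525 = 1.279 kg·m².
T = 2π√(I/(mgd)) = 2π√(1.279/(3.70 × 9.78 × 0.480)) = 1.70 s.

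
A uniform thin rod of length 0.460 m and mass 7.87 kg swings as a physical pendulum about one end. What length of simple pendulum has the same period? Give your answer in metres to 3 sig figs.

0.307 m

The equivalent simple-pendulum length is L_eq = I/(md), where I is about the pivot and d = 0.2300 m.
I_cm = (1/12)mL² = 0.1388 kg·m², so I = I_cm + md² = 0.1388 + 0.4163 = 0.5551 kg·m².
L_eq = 0.5551/(7.87 × 0.2300) = 0.307 m.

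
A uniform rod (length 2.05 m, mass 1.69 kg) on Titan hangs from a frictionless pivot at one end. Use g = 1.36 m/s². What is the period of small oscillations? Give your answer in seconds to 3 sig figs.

6.30 s

For a physical pendulum T = 2π√(I/(mgd)), with d = 1.025 m from pivot to centre of mass.
I_cm = mL²/12 = 1.69 × 2.05²/12 = 0.5919 kg·m²; I = I_cm + md² = 0.5919 + 1.69 × 1.025² = 2.367 kg·m².
T = 2π√(2.367/(1.69 × 1.36 × 1.025)) = 6.30 s.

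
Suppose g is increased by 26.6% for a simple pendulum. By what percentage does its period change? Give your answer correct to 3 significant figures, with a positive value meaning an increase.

T ∝ 1/√g, so T'/T = 1/√(1.266) = 0.8888.
Percentage change in T = (0.8888 − 1) × 100% = -11.1%.

-11.1%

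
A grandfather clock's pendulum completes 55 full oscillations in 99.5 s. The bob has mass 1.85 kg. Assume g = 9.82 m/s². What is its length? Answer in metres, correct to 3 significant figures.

T = 99.5/55 = 1.809 s.
From T = 2π√(L/g), L = gT²/(4π²) = 9.82 × 1.809²/(4π²) = 0.814 m.

0.814 m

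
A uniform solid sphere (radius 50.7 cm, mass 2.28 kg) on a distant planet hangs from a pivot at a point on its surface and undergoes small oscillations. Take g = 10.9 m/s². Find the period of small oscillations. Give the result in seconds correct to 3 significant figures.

I_cm = (2/5)mr² = 0.2344 kg·m². The pivot is at distance d = 0.507 m from the centre of mass.
By the parallel-axis theorem, I = I_cm + md² = 0.2344 + 0.5861 = 0.8205 kg·m².
T = 2π√(I/(mgd)) = 2π√(0.8205/(2.28 × 10.9 × 0.507)) = 1.60 s.

1.60 s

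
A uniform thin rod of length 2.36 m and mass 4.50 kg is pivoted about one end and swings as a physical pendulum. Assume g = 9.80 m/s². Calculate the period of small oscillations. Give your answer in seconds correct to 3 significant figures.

2.52 s

For a physical pendulum T = 2π√(I/(mgd)), with d = 1.180 m from pivot to centre of mass.
I_cm = mL²/12 = 4.50 × 2.36²/12 = 2.089 kg·m²; I = I_cm + md² = 2.089 + 4.50 × 1.180² = 8.354 kg·m².
T = 2π√(8.354/(4.50 × 9.80 × 1.180)) = 2.52 s.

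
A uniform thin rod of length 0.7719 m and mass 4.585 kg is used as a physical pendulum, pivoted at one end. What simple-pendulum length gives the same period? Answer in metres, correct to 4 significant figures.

0.5146 m

The equivalent simple-pendulum length is L_eq = I/(md), where I is about the pivot and d = 0.38595 m.
I_cm = (1/12)mL² = 0.22766 kg·m², so I = I_cm + md² = 0.22766 + 0.68297 = 0.91063 kg·m².
L_eq = 0.91063/(4.585 × 0.38595) = 0.5146 m.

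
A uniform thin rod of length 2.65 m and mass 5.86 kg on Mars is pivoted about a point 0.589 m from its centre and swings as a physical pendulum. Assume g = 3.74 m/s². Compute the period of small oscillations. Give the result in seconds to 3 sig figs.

For a physical pendulum T = 2π√(I/(mgd)), with d = 0.5890 m from pivot to centre of mass.
I_cm = mL²/12 = 5.86 × 2.65²/12 = 3.429 kg·m²; I = I_cm + md² = 3.429 + 5.86 × 0.5890² = 5.462 kg·m².
T = 2π√(5.462/(5.86 × 3.74 × 0.5890)) = 4.09 s.

4.09 s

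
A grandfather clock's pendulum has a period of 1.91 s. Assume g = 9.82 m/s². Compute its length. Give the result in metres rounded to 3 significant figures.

From T = 2π√(L/g), L = gT²/(4π²) = 9.82 × 1.910²/(4π²) = 0.907 m.

0.907 m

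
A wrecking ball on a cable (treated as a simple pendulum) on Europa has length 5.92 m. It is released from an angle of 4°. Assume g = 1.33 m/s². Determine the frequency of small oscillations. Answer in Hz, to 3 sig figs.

0.0754 Hz

T = 2π√(L/g) = 2π√(5.92/1.33) = 13.26 s, so f = 1/T = 0.0754 Hz.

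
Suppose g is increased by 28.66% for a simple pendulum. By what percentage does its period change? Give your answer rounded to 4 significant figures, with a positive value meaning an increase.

-11.84%

T ∝ 1/√g, so T'/T = 1/√(1.2866) = 0.88161.
Percentage change in T = (0.88161 − 1) × 100% = -11.84%.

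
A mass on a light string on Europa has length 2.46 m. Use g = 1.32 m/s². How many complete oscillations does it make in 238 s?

27

T = 2π√(L/g) = 2π√(2.46/1.32) = 8.577 s.
Number of complete oscillations = ⌊238/8.577⌋ = ⌊27.75⌋ = 27.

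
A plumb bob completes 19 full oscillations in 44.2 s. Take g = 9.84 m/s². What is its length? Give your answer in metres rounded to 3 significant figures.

1.35 m

T = 44.2/19 = 2.326 s.
From T = 2π√(L/g), L = gT²/(4π²) = 9.84 × 2.326²/(4π²) = 1.35 m.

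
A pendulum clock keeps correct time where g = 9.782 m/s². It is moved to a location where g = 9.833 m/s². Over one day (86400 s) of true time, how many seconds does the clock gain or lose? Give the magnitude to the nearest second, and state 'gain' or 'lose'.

The clock's period scales as T ∝ 1/√g, so T'/T = √(9.782/9.833) = 0.997403.
In 86400 s of true time the clock registers 86400/0.997403 = 86624.9 s, so it gains 225 s.

gain 225 s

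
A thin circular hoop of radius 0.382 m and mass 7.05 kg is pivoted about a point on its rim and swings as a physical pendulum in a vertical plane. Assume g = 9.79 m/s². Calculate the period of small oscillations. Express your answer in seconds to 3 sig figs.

1.76 s

I_cm = mr² = 1.029 kg·m². The pivot is at distance d = 0.382 m from the centre of mass.
By the parallel-axis theorem, I = I_cm + md² = 1.029 + 1.029 = 2.058 kg·m².
T = 2π√(I/(mgd)) = 2π√(2.058/(7.05 × 9.79 × 0.382)) = 1.76 s.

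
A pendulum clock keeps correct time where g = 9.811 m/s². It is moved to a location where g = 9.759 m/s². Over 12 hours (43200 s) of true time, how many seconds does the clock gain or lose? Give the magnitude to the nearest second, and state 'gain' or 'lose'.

lose 115 s

The clock's period scales as T ∝ 1/√g, so T'/T = √(9.811/9.759) = 1.00266.
In 43200 s of true time the clock registers 43200/1.00266 = 43085.4 s, so it loses 115 s.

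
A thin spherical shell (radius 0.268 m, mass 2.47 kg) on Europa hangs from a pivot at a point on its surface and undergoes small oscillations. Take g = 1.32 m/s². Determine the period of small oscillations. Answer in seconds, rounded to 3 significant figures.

3.65 s

I_cm = (2/3)mr² = 0.1183 kg·m². The pivot is at distance d = 0.268 m from the centre of mass.
By the parallel-axis theorem, I = I_cm + md² = 0.1183 + 0.1774 = 0.2957 kg·m².
T = 2π√(I/(mgd)) = 2π√(0.2957/(2.47 × 1.32 × 0.268)) = 3.65 s.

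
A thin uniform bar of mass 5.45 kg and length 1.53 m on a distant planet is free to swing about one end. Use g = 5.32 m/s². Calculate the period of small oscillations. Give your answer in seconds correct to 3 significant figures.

2.75 s

For a physical pendulum T = 2π√(I/(mgd)), with d = 0.7650 m from pivot to centre of mass.
I_cm = mL²/12 = 5.45 × 1.53²/12 = 1.063 kg·m²; I = I_cm + md² = 1.063 + 5.45 × 0.7650² = 4.253 kg·m².
T = 2π√(4.253/(5.45 × 5.32 × 0.7650)) = 2.75 s.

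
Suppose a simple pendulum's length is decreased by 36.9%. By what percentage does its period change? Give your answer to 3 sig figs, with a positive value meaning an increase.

-20.6%

T ∝ √L, so T'/T = √(0.6310) = 0.7944.
Percentage change in T = (0.7944 − 1) × 100% = -20.6%.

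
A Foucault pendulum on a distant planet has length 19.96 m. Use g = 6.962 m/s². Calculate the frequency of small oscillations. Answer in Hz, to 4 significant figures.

0.09400 Hz

T = 2π√(L/g) = 2π√(19.96/6.962) = 10.639 s, so f = 1/T = 0.09400 Hz.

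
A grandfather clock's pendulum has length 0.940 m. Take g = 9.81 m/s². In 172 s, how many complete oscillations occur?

88

T = 2π√(L/g) = 2π√(0.940/9.81) = 1.945 s.
Number of complete oscillations = ⌊172/1.945⌋ = ⌊88.43⌋ = 88.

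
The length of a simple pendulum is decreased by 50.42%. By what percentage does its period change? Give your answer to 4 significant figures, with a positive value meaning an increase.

T ∝ √L, so T'/T = √(0.49580) = 0.70413.
Percentage change in T = (0.70413 − 1) × 100% = -29.59%.

-29.59%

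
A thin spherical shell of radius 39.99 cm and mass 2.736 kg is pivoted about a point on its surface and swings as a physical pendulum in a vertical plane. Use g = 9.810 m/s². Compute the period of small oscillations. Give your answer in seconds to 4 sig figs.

I_cm = (2/3)mr² = 0.29169 kg·m². The pivot is at distance d = 0.3999 m from the centre of mass.
By the parallel-axis theorem, I = I_cm + md² = 0.29169 + 0.43754 = 0.72924 kg·m².
T = 2π√(I/(mgd)) = 2π√(0.72924/(2.736 × 9.810 × 0.3999)) = 1.638 s.

1.638 s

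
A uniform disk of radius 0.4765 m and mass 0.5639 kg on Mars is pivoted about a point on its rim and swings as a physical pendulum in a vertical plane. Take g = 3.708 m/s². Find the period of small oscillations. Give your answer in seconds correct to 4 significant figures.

I_cm = ½mr² = 0.064017 kg·m². The pivot is at distance d = 0.4765 m from the centre of mass.
By the parallel-axis theorem, I = I_cm + md² = 0.064017 + 0.12803 = 0.19205 kg·m².
T = 2π√(I/(mgd)) = 2π√(0.19205/(0.5639 × 3.708 × 0.4765)) = 2.759 s.

2.759 s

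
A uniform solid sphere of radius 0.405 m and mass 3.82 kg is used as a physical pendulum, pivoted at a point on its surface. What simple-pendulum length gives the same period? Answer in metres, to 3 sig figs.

0.567 m

The equivalent simple-pendulum length is L_eq = I/(md), where I is about the pivot and d = 0.4050 m.
I_cm = (2/5)mR² = 0.2506 kg·m², so I = I_cm + md² = 0.2506 + 0.6266 = 0.8772 kg·m².
L_eq = 0.8772/(3.82 × 0.4050) = 0.567 m.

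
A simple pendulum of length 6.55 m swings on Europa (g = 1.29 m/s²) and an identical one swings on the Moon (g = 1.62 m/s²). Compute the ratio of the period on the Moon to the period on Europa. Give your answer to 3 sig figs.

0.892

T ∝ 1/√g, so T₂/T₁ = √(g₁/g₂) = √(1.29/1.62) = 0.892.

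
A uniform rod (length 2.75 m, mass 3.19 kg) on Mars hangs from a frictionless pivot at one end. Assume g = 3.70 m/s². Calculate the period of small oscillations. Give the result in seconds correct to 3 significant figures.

4.42 s

For a physical pendulum T = 2π√(I/(mgd)), with d = 1.375 m from pivot to centre of mass.
I_cm = mL²/12 = 3.19 × 2.75²/12 = 2.010 kg·m²; I = I_cm + md² = 2.010 + 3.19 × 1.375² = 8.041 kg·m².
T = 2π√(8.041/(3.19 × 3.70 × 1.375)) = 4.42 s.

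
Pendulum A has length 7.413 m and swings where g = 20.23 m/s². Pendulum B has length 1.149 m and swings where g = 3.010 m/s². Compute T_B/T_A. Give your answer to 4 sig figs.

T = 2π√(L/g), so T_B/T_A = √((L_B/g_B)/(L_A/g_A)) = √((1.149/3.010)/(7.413/20.23)) = 1.021.

1.021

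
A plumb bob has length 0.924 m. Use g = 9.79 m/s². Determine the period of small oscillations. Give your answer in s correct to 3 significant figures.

1.93 s

T = 2π√(L/g) = 2π√(0.924/9.79) = 2π × 0.3072 = 1.93 s.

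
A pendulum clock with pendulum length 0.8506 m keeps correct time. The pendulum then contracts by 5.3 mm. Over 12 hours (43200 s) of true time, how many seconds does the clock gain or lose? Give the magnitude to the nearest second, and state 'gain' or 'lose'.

gain 135 s

T ∝ √L, so T'/T = √(0.84530/0.8506) = 0.996880.
In 43200 s of true time the clock registers 43200/0.996880 = 43335.2 s, so it gains 135 s.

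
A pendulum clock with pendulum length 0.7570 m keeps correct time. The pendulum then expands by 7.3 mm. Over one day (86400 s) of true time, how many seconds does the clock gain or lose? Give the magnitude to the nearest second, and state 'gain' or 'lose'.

T ∝ √L, so T'/T = √(0.76430/0.7570) = 1.00481.
In 86400 s of true time the clock registers 86400/1.00481 = 85986.4 s, so it loses 414 s.

lose 414 s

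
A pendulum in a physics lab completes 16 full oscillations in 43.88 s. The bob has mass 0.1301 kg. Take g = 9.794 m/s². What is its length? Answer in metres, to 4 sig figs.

T = 43.88/16 = 2.7425 s.
From T = 2π√(L/g), L = gT²/(4π²) = 9.794 × 2.7425²/(4π²) = 1.866 m.

1.866 m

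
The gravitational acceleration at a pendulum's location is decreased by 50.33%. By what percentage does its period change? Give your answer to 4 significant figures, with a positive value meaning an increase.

41.89%

T ∝ 1/√g, so T'/T = 1/√(0.49670) = 1.4189.
Percentage change in T = (1.4189 − 1) × 100% = 41.89%.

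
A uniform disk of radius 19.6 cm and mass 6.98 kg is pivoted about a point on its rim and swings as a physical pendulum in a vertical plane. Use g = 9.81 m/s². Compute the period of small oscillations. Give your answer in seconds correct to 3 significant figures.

I_cm = ½mr² = 0.1341 kg·m². The pivot is at distance d = 0.196 m from the centre of mass.
By the parallel-axis theorem, I = I_cm + md² = 0.1341 + 0.2681 = 0.4022 kg·m².
T = 2π√(I/(mgd)) = 2π√(0.4022/(6.98 × 9.81 × 0.196)) = 1.09 s.

1.09 s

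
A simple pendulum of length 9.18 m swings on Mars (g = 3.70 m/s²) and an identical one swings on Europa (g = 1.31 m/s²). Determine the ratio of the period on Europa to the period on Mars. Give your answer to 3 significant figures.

1.68

T ∝ 1/√g, so T₂/T₁ = √(g₁/g₂) = √(3.70/1.31) = 1.68.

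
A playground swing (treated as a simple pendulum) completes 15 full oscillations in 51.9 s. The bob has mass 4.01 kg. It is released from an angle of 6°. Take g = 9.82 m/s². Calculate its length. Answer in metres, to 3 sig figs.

T = 51.9/15 = 3.460 s.
From T = 2π√(L/g), L = gT²/(4π²) = 9.82 × 3.460²/(4π²) = 2.98 m.

2.98 m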